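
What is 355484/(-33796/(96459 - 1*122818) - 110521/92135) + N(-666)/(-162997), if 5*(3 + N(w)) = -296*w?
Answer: 703595769811805960159/163462699543685 ≈ 4.3043e+6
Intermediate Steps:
N(w) = -3 - 296*w/5 (N(w) = -3 + (-296*w)/5 = -3 - 296*w/5)
355484/(-33796/(96459 - 1*122818) - 110521/92135) + N(-666)/(-162997) = 355484/(-33796/(96459 - 1*122818) - 110521/92135) + (-3 - 296/5*(-666))/(-162997) = 355484/(-33796/(96459 - 122818) - 110521*1/92135) + (-3 + 197136/5)*(-1/162997) = 355484/(-33796/(-26359) - 110521/92135) + (197121/5)*(-1/162997) = 355484/(-33796*(-1/26359) - 110521/92135) - 197121/814985 = 355484/(33796/26359 - 110521/92135) - 197121/814985 = 355484/(200571421/2428586465) - 197121/814985 = 355484*(2428586465/200571421) - 197121/814985 = 863323630924060/200571421 - 197121/814985 = 703595769811805960159/163462699543685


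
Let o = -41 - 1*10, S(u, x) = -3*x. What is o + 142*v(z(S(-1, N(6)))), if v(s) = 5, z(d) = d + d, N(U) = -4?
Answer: 659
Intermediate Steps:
o = -51 (o = -41 - 10 = -51)
z(d) = 2*d
o + 142*v(z(S(-1, N(6)))) = -51 + 142*5 = -51 + 710 = 659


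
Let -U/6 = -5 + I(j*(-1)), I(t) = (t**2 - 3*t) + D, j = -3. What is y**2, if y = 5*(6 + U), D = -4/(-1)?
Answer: 3600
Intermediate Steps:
D = 4 (D = -4*(-1) = 4)
I(t) = 4 + t**2 - 3*t (I(t) = (t**2 - 3*t) + 4 = 4 + t**2 - 3*t)
U = 6 (U = -6*(-5 + (4 + (-3*(-1))**2 - (-9)*(-1))) = -6*(-5 + (4 + 3**2 - 3*3)) = -6*(-5 + (4 + 9 - 9)) = -6*(-5 + 4) = -6*(-1) = 6)
y = 60 (y = 5*(6 + 6) = 5*12 = 60)
y**2 = 60**2 = 3600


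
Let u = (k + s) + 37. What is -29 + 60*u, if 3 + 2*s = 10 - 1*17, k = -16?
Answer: 931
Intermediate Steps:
s = -5 (s = -3/2 + (10 - 1*17)/2 = -3/2 + (10 - 17)/2 = -3/2 + (1/2)*(-7) = -3/2 - 7/2 = -5)
u = 16 (u = (-16 - 5) + 37 = -21 + 37 = 16)
-29 + 60*u = -29 + 60*16 = -29 + 960 = 931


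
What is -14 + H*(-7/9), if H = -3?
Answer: -35/3 ≈ -11.667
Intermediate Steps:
-14 + H*(-7/9) = -14 - (-21)/9 = -14 - 3*(-7/9) = -14 + 7/3 = -35/3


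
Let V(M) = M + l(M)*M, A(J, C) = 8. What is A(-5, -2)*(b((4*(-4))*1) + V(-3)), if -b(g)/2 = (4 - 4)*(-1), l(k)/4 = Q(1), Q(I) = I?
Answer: -120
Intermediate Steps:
l(k) = 4 (l(k) = 4*1 = 4)
V(M) = 5*M (V(M) = M + 4*M = 5*M)
b(g) = 0 (b(g) = -2*(4 - 4)*(-1) = -0*(-1) = -2*0 = 0)
A(-5, -2)*(b((4*(-4))*1) + V(-3)) = 8*(0 + 5*(-3)) = 8*(0 - 15) = 8*(-15) = -120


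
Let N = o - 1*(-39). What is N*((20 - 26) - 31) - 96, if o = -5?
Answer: -1354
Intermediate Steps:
N = 34 (N = -5 - 1*(-39) = -5 + 39 = 34)
N*((20 - 26) - 31) - 96 = 34*((20 - 26) - 31) - 96 = 34*(-6 - 31) - 96 = 34*(-37) - 96 = -1258 - 96 = -1354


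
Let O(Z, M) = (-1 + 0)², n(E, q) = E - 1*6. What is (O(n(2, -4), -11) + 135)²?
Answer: 18496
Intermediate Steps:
n(E, q) = -6 + E (n(E, q) = E - 6 = -6 + E)
O(Z, M) = 1 (O(Z, M) = (-1)² = 1)
(O(n(2, -4), -11) + 135)² = (1 + 135)² = 136² = 18496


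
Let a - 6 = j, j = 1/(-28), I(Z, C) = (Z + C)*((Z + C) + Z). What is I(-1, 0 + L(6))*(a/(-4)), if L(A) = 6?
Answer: -835/28 ≈ -29.821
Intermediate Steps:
I(Z, C) = (C + Z)*(C + 2*Z) (I(Z, C) = (C + Z)*((C + Z) + Z) = (C + Z)*(C + 2*Z))
j = -1/28 ≈ -0.035714
a = 167/28 (a = 6 - 1/28 = 167/28 ≈ 5.9643)
I(-1, 0 + L(6))*(a/(-4)) = ((0 + 6)² + 2*(-1)² + 3*(0 + 6)*(-1))*((167/28)/(-4)) = (6² + 2*1 + 3*6*(-1))*((167/28)*(-¼)) = (36 + 2 - 18)*(-167/112) = 20*(-167/112) = -835/28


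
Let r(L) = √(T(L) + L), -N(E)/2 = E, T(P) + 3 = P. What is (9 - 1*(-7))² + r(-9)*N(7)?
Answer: 256 - 14*I*√21 ≈ 256.0 - 64.156*I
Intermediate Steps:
T(P) = -3 + P
N(E) = -2*E
r(L) = √(-3 + 2*L) (r(L) = √((-3 + L) + L) = √(-3 + 2*L))
(9 - 1*(-7))² + r(-9)*N(7) = (9 - 1*(-7))² + √(-3 + 2*(-9))*(-2*7) = (9 + 7)² + √(-3 - 18)*(-14) = 16² + √(-21)*(-14) = 256 + (I*√21)*(-14) = 256 - 14*I*√21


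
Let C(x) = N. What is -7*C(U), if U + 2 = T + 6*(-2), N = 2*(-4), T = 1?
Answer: 56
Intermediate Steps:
N = -8
U = -13 (U = -2 + (1 + 6*(-2)) = -2 + (1 - 12) = -2 - 11 = -13)
C(x) = -8
-7*C(U) = -7*(-8) = 56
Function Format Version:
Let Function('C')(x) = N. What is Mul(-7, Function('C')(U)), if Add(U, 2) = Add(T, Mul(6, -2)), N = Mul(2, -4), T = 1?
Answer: 56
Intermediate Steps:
N = -8
U = -13 (U = Add(-2, Add(1, Mul(6, -2))) = Add(-2, Add(1, -12)) = Add(-2, -11) = -13)
Function('C')(x) = -8
Mul(-7, Function('C')(U)) = Mul(-7, -8) = 56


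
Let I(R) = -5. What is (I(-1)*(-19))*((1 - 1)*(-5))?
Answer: 0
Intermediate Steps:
(I(-1)*(-19))*((1 - 1)*(-5)) = (-5*(-19))*((1 - 1)*(-5)) = 95*(0*(-5)) = 95*0 = 0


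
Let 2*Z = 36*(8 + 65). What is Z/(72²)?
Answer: 73/288 ≈ 0.25347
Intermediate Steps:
Z = 1314 (Z = (36*(8 + 65))/2 = (36*73)/2 = (½)*2628 = 1314)
Z/(72²) = 1314/(72²) = 1314/5184 = 1314*(1/5184) = 73/288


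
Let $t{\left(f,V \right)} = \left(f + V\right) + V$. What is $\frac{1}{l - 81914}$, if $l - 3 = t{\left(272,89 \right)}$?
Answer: $- \frac{1}{81461} \approx -1.2276 \cdot 10^{-5}$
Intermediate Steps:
$t{\left(f,V \right)} = f + 2 V$ ($t{\left(f,V \right)} = \left(V + f\right) + V = f + 2 V$)
$l = 453$ ($l = 3 + \left(272 + 2 \cdot 89\right) = 3 + \left(272 + 178\right) = 3 + 450 = 453$)
$\frac{1}{l - 81914} = \frac{1}{453 - 81914} = \frac{1}{-81461} = - \frac{1}{81461}$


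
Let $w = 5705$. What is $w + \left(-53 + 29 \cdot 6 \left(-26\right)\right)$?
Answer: $1128$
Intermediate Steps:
$w + \left(-53 + 29 \cdot 6 \left(-26\right)\right) = 5705 + \left(-53 + 29 \cdot 6 \left(-26\right)\right) = 5705 + \left(-53 + 29 \left(-156\right)\right) = 5705 - 4577 = 1128$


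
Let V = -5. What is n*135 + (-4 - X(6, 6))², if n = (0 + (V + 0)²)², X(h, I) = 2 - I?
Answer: 84375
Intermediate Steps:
n = 625 (n = (0 + (-5 + 0)²)² = (0 + (-5)²)² = (0 + 25)² = 25² = 625)
n*135 + (-4 - X(6, 6))² = 625*135 + (-4 - (2 - 1*6))² = 84375 + (-4 - (2 - 6))² = 84375 + (-4 - 1*(-4))² = 84375 + (-4 + 4)² = 84375 + 0² = 84375 + 0 = 84375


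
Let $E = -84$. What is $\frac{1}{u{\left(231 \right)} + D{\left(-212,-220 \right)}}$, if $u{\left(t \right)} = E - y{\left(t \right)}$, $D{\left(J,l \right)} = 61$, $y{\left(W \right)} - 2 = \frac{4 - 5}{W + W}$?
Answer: $- \frac{462}{11549} \approx -0.040003$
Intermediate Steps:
$y{\left(W \right)} = 2 - \frac{1}{2 W}$ ($y{\left(W \right)} = 2 + \frac{4 - 5}{W + W} = 2 - \frac{1}{2 W}$)
$u{\left(t \right)} = -86 + \frac{1}{2 t}$ ($u{\left(t \right)} = -84 - \left(2 - \frac{1}{2 t}\right) = -86 + \frac{1}{2 t}$)
$\frac{1}{u{\left(231 \right)} + D{\left(-212,-220 \right)}} = \frac{1}{\left(-86 + \frac{1}{2 \cdot 231}\right) + 61} = \frac{1}{\left(-86 + \frac{1}{2} \cdot \frac{1}{231}\right) + 61} = \frac{1}{\left(-86 + \frac{1}{462}\right) + 61} = \frac{1}{- \frac{39731}{462} + 61} = \frac{1}{- \frac{11549}{462}} = - \frac{462}{11549}$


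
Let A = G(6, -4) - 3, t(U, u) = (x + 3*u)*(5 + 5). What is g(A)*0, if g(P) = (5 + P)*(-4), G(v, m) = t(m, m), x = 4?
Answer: 0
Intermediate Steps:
t(U, u) = 40 + 30*u (t(U, u) = (4 + 3*u)*(5 + 5) = (4 + 3*u)*10 = 40 + 30*u)
G(v, m) = 40 + 30*m
A = -83 (A = (40 + 30*(-4)) - 3 = (40 - 120) - 3 = -80 - 3 = -83)
g(P) = -20 - 4*P
g(A)*0 = (-20 - 4*(-83))*0 = (-20 + 332)*0 = 312*0 = 0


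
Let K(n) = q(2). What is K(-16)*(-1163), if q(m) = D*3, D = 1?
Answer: -3489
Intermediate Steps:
q(m) = 3 (q(m) = 1*3 = 3)
K(n) = 3
K(-16)*(-1163) = 3*(-1163) = -3489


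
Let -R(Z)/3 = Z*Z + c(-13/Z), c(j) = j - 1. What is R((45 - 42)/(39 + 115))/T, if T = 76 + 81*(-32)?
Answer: -47550553/59669456 ≈ -0.79690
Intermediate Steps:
c(j) = -1 + j
T = -2516 (T = 76 - 2592 = -2516)
R(Z) = 3 - 3*Z² + 39/Z (R(Z) = -3*(Z*Z + (-1 - 13/Z)) = -3*(Z² + (-1 - 13/Z)) = -3*(-1 + Z² - 13/Z) = 3 - 3*Z² + 39/Z)
R((45 - 42)/(39 + 115))/T = (3 - 3*(45 - 42)²/(39 + 115)² + 39/(((45 - 42)/(39 + 115))))/(-2516) = (3 - 3*(3/154)² + 39/((3/154)))*(-1/2516) = (3 - 3*(3*(1/154))² + 39/((3*(1/154))))*(-1/2516) = (3 - 3*(3/154)² + 39/(3/154))*(-1/2516) = (3 - 3*9/23716 + 39*(154/3))*(-1/2516) = (3 - 27/23716 + 2002)*(-1/2516) = (47550553/23716)*(-1/2516) = -47550553/59669456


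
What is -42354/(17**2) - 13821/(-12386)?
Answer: -520602375/3579554 ≈ -145.44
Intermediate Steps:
-42354/(17**2) - 13821/(-12386) = -42354/289 - 13821*(-1/12386) = -42354*1/289 + 13821/12386 = -42354/289 + 13821/12386 = -520602375/3579554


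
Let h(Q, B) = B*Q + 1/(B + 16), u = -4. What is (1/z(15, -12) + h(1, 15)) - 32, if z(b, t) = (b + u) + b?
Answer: -13645/806 ≈ -16.929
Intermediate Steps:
z(b, t) = -4 + 2*b (z(b, t) = (b - 4) + b = (-4 + b) + b = -4 + 2*b)
h(Q, B) = 1/(16 + B) + B*Q (h(Q, B) = B*Q + 1/(16 + B) = 1/(16 + B) + B*Q)
(1/z(15, -12) + h(1, 15)) - 32 = (1/(-4 + 2*15) + (1 + 1*15**2 + 16*15*1)/(16 + 15)) - 32 = (1/(-4 + 30) + (1 + 1*225 + 240)/31) - 32 = (1/26 + (1 + 225 + 240)/31) - 32 = (1/26 + (1/31)*466) - 32 = (1/26 + 466/31) - 32 = 12147/806 - 32 = -13645/806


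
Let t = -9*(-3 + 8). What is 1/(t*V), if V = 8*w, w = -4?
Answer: 1/1440 ≈ 0.00069444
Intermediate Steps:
t = -45 (t = -9*5 = -45)
V = -32 (V = 8*(-4) = -32)
1/(t*V) = 1/(-45*(-32)) = 1/1440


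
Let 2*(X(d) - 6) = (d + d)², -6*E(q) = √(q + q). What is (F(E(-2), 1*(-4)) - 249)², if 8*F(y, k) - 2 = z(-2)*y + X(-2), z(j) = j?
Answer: (-2964 + I)²/144 ≈ 61009.0 - 41.167*I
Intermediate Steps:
E(q) = -√2*√q/6 (E(q) = -√(q + q)/6 = -√2*√q/6)
X(d) = 6 + 2*d² (X(d) = 6 + (d + d)²/2 = 6 + (2*d)²/2 = 6 + (4*d²)/2 = 6 + 2*d²)
F(y, k) = 2 - y/4 (F(y, k) = ¼ + (-2*y + (6 + 2*(-2)²))/8 = ¼ + (-2*y + (6 + 2*4))/8 = ¼ + (-2*y + (6 + 8))/8 = ¼ + (-2*y + 14)/8 = ¼ + (14 - 2*y)/8 = ¼ + (7/4 - y/4) = 2 - y/4)
(F(E(-2), 1*(-4)) - 249)² = ((2 - (-1)*√2*√(-2)/24) - 249)² = ((2 - (-1)*√2*I*√2/24) - 249)² = ((2 - (-1)*I/12) - 249)² = ((2 + I/12) - 249)² = (-247 + I/12)²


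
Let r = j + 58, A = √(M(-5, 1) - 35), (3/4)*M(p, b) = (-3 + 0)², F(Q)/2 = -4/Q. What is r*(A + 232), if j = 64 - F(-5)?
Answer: 139664/5 + 602*I*√23/5 ≈ 27933.0 + 577.42*I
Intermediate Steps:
F(Q) = -8/Q (F(Q) = 2*(-4/Q) = -8/Q)
M(p, b) = 12 (M(p, b) = 4*(-3 + 0)²/3 = (4/3)*(-3)² = (4/3)*9 = 12)
j = 312/5 (j = 64 - (-8)/(-5) = 64 - (-8)*(-1)/5 = 64 - 1*8/5 = 64 - 8/5 = 312/5 ≈ 62.400)
A = I*√23 (A = √(12 - 35) = √(-23) = I*√23 ≈ 4.7958*I)
r = 602/5 (r = 312/5 + 58 = 602/5 ≈ 120.40)
r*(A + 232) = 602*(I*√23 + 232)/5 = 602*(232 + I*√23)/5 = 139664/5 + 602*I*√23/5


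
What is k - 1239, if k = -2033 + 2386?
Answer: -886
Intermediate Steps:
k = 353
k - 1239 = 353 - 1239 = -886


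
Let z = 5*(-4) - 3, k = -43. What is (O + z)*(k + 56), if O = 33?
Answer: 130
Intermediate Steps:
z = -23 (z = -20 - 3 = -23)
(O + z)*(k + 56) = (33 - 23)*(-43 + 56) = 10*13 = 130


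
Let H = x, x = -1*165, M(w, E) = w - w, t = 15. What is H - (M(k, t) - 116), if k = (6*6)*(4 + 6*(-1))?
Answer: -49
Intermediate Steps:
k = -72 (k = 36*(4 - 6) = 36*(-2) = -72)
M(w, E) = 0
x = -165
H = -165
H - (M(k, t) - 116) = -165 - (0 - 116) = -165 - 1*(-116) = -165 + 116 = -49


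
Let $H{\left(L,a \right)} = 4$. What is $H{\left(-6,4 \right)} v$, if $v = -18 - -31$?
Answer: $52$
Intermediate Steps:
$v = 13$ ($v = -18 + 31 = 13$)
$H{\left(-6,4 \right)} v = 4 \cdot 13 = 52$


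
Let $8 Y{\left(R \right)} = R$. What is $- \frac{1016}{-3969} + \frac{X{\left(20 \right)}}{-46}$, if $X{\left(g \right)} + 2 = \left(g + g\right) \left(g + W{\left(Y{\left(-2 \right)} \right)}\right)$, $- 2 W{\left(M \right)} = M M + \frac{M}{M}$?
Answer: $- \frac{12144739}{730296} \approx -16.63$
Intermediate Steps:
$Y{\left(R \right)} = \frac{R}{8}$
$W{\left(M \right)} = - \frac{1}{2} - \frac{M^{2}}{2}$ ($W{\left(M \right)} = - \frac{M M + \frac{M}{M}}{2} = - \frac{M^{2} + 1}{2} = - \frac{1 + M^{2}}{2} = - \frac{1}{2} - \frac{M^{2}}{2}$)
$X{\left(g \right)} = -2 + 2 g \left(- \frac{17}{32} + g\right)$ ($X{\left(g \right)} = -2 + \left(g + g\right) \left(g - \left(\frac{1}{2} + \frac{\left(\frac{1}{8} \left(-2\right)\right)^{2}}{2}\right)\right) = -2 + 2 g \left(g - \left(\frac{1}{2} + \frac{\left(- \frac{1}{4}\right)^{2}}{2}\right)\right) = -2 + 2 g \left(g - \frac{17}{32}\right) = -2 + 2 g \left(- \frac{17}{32} + g\right)$)
$- \frac{1016}{-3969} + \frac{X{\left(20 \right)}}{-46} = - \frac{1016}{-3969} + \frac{-2 + 2 \cdot 20^{2} - \frac{85}{4}}{-46} = \left(-1016\right) \left(- \frac{1}{3969}\right) + \left(-2 + 2 \cdot 400 - \frac{85}{4}\right) \left(- \frac{1}{46}\right) = \frac{1016}{3969} + \left(-2 + 800 - \frac{85}{4}\right) \left(- \frac{1}{46}\right) = \frac{1016}{3969} + \frac{3107}{4} \left(- \frac{1}{46}\right) = \frac{1016}{3969} - \frac{3107}{184} = - \frac{12144739}{730296}$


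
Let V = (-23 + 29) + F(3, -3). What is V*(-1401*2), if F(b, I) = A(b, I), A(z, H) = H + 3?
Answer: -16812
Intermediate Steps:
A(z, H) = 3 + H
F(b, I) = 3 + I
V = 6 (V = (-23 + 29) + (3 - 3) = 6 + 0 = 6)
V*(-1401*2) = 6*(-1401*2) = 6*(-2802) = -16812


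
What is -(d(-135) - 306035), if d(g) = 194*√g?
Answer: 306035 - 582*I*√15 ≈ 3.0604e+5 - 2254.1*I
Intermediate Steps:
-(d(-135) - 306035) = -(194*√(-135) - 306035) = -(194*(3*I*√15) - 306035) = -(582*I*√15 - 306035) = -(-306035 + 582*I*√15) = 306035 - 582*I*√15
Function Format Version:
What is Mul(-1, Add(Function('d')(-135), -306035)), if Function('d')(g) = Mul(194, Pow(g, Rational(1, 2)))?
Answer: Add(306035, Mul(-582, I, Pow(15, Rational(1, 2)))) ≈ Add(3.0604e+5, Mul(-2254.1, I))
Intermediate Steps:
Mul(-1, Add(Function('d')(-135), -306035)) = Mul(-1, Add(Mul(194, Pow(-135, Rational(1, 2))), -306035)) = Mul(-1, Add(Mul(194, Mul(3, I, Pow(15, Rational(1, 2)))), -306035)) = Mul(-1, Add(Mul(582, I, Pow(15, Rational(1, 2))), -306035)) = Mul(-1, Add(-306035, Mul(582, I, Pow(15, Rational(1, 2))))) = Add(306035, Mul(-582, I, Pow(15, Rational(1, 2))))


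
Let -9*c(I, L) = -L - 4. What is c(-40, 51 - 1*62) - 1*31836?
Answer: -286531/9 ≈ -31837.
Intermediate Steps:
c(I, L) = 4/9 + L/9 (c(I, L) = -(-L - 4)/9 = -(-4 - L)/9 = 4/9 + L/9)
c(-40, 51 - 1*62) - 1*31836 = (4/9 + (51 - 1*62)/9) - 1*31836 = (4/9 + (51 - 62)/9) - 31836 = (4/9 + (1/9)*(-11)) - 31836 = (4/9 - 11/9) - 31836 = -7/9 - 31836 = -286531/9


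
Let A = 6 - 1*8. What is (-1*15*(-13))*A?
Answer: -390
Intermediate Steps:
A = -2 (A = 6 - 8 = -2)
(-1*15*(-13))*A = (-1*15*(-13))*(-2) = -15*(-13)*(-2) = 195*(-2) = -390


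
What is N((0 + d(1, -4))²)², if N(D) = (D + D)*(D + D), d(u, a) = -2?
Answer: 4096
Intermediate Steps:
N(D) = 4*D² (N(D) = (2*D)*(2*D) = 4*D²)
N((0 + d(1, -4))²)² = (4*((0 - 2)²)²)² = (4*((-2)²)²)² = (4*4²)² = (4*16)² = 64² = 4096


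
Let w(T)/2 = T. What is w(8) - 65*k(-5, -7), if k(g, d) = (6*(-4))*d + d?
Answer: -10449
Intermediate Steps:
k(g, d) = -23*d (k(g, d) = -24*d + d = -23*d)
w(T) = 2*T
w(8) - 65*k(-5, -7) = 2*8 - (-1495)*(-7) = 16 - 65*161 = 16 - 10465 = -10449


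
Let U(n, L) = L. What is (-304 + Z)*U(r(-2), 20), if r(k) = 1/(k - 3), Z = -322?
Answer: -12520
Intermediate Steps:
r(k) = 1/(-3 + k)
(-304 + Z)*U(r(-2), 20) = (-304 - 322)*20 = -626*20 = -12520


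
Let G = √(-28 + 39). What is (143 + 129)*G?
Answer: 272*√11 ≈ 902.12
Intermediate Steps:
G = √11 ≈ 3.3166
(143 + 129)*G = (143 + 129)*√11 = 272*√11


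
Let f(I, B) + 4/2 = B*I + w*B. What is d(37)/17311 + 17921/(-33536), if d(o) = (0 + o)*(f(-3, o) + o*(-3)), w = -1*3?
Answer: -725909151/580541696 ≈ -1.2504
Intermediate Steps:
w = -3
f(I, B) = -2 - 3*B + B*I (f(I, B) = -2 + (B*I - 3*B) = -2 + (-3*B + B*I) = -2 - 3*B + B*I)
d(o) = o*(-2 - 9*o) (d(o) = (0 + o)*((-2 - 3*o + o*(-3)) + o*(-3)) = o*((-2 - 3*o - 3*o) - 3*o) = o*((-2 - 6*o) - 3*o) = o*(-2 - 9*o))
d(37)/17311 + 17921/(-33536) = -1*37*(2 + 9*37)/17311 + 17921/(-33536) = -1*37*(2 + 333)*(1/17311) + 17921*(-1/33536) = -1*37*335*(1/17311) - 17921/33536 = -12395*1/17311 - 17921/33536 = -12395/17311 - 17921/33536 = -725909151/580541696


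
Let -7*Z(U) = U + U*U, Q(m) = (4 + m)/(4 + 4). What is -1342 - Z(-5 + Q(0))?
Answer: -5359/4 ≈ -1339.8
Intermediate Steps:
Q(m) = ½ + m/8 (Q(m) = (4 + m)/8 = (4 + m)*(⅛) = ½ + m/8)
Z(U) = -U/7 - U²/7 (Z(U) = -(U + U*U)/7 = -(U + U²)/7 = -U/7 - U²/7)
-1342 - Z(-5 + Q(0)) = -1342 - (-1)*(-5 + (½ + (⅛)*0))*(1 + (-5 + (½ + (⅛)*0)))/7 = -1342 - (-1)*(-5 + (½ + 0))*(1 + (-5 + (½ + 0)))/7 = -1342 - (-1)*(-5 + ½)*(1 + (-5 + ½))/7 = -1342 - (-1)*(-9)*(1 - 9/2)/(7*2) = -1342 - (-1)*(-9)*(-7)/(7*2*2) = -1342 - 1*(-9/4) = -1342 + 9/4 = -5359/4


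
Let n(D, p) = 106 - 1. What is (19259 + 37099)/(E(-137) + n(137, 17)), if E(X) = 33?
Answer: 9393/23 ≈ 408.39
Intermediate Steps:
n(D, p) = 105
(19259 + 37099)/(E(-137) + n(137, 17)) = (19259 + 37099)/(33 + 105) = 56358/138 = 56358*(1/138) = 9393/23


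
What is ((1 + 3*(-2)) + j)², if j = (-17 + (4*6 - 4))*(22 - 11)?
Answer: 784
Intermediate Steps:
j = 33 (j = (-17 + (24 - 4))*11 = (-17 + 20)*11 = 3*11 = 33)
((1 + 3*(-2)) + j)² = ((1 + 3*(-2)) + 33)² = ((1 - 6) + 33)² = (-5 + 33)² = 28² = 784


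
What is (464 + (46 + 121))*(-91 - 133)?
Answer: -141344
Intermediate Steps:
(464 + (46 + 121))*(-91 - 133) = (464 + 167)*(-224) = 631*(-224) = -141344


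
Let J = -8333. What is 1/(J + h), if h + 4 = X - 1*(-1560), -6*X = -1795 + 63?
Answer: -3/19465 ≈ -0.00015412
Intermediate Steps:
X = 866/3 (X = -(-1795 + 63)/6 = -⅙*(-1732) = 866/3 ≈ 288.67)
h = 5534/3 (h = -4 + (866/3 - 1*(-1560)) = -4 + (866/3 + 1560) = -4 + 5546/3 = 5534/3 ≈ 1844.7)
1/(J + h) = 1/(-8333 + 5534/3) = 1/(-19465/3) = -3/19465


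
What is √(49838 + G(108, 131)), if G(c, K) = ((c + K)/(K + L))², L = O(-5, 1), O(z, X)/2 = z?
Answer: √729735279/121 ≈ 223.25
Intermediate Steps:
O(z, X) = 2*z
L = -10 (L = 2*(-5) = -10)
G(c, K) = (K + c)²/(-10 + K)² (G(c, K) = ((c + K)/(K - 10))² = ((K + c)/(-10 + K))² = (K + c)²/(-10 + K)²)
√(49838 + G(108, 131)) = √(49838 + (131 + 108)²/(-10 + 131)²) = √(49838 + 239²/121²) = √(49838 + (1/14641)*57121) = √(49838 + 57121/14641) = √(729735279/14641) = √729735279/121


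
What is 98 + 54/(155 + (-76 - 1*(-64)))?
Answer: 14068/143 ≈ 98.378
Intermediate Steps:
98 + 54/(155 + (-76 - 1*(-64))) = 98 + 54/(155 + (-76 + 64)) = 98 + 54/(155 - 12) = 98 + 54/143 = 14068/143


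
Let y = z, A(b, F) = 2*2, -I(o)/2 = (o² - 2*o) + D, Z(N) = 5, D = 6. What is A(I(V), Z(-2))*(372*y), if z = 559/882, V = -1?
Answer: 138632/147 ≈ 943.08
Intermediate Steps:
I(o) = -12 - 2*o² + 4*o (I(o) = -2*((o² - 2*o) + 6) = -2*(6 + o² - 2*o) = -12 - 2*o² + 4*o)
z = 559/882 (z = 559*(1/882) = 559/882 ≈ 0.63379)
A(b, F) = 4
y = 559/882 ≈ 0.63379
A(I(V), Z(-2))*(372*y) = 4*(372*(559/882)) = 4*(34658/147) = 138632/147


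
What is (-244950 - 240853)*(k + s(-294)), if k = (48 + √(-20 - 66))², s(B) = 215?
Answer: -1181958699 - 46637088*I*√86 ≈ -1.182e+9 - 4.3249e+8*I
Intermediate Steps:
k = (48 + I*√86)² (k = (48 + √(-86))² = (48 + I*√86)² ≈ 2218.0 + 890.27*I)
(-244950 - 240853)*(k + s(-294)) = (-244950 - 240853)*((48 + I*√86)² + 215) = -485803*(215 + (48 + I*√86)²) = -104447645 - 485803*(48 + I*√86)²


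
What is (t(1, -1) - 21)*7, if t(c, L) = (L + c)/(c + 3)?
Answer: -147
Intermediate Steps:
t(c, L) = (L + c)/(3 + c)
(t(1, -1) - 21)*7 = ((-1 + 1)/(3 + 1) - 21)*7 = (0/4 - 21)*7 = ((¼)*0 - 21)*7 = (0 - 21)*7 = -21*7 = -147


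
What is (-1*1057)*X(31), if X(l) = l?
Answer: -32767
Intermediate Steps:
(-1*1057)*X(31) = -1*1057*31 = -1057*31 = -32767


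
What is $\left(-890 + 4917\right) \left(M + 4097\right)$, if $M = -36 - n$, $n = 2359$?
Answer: $6853954$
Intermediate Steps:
$M = -2395$ ($M = -36 - 2359 = -2395$)
$\left(-890 + 4917\right) \left(M + 4097\right) = \left(-890 + 4917\right) \left(-2395 + 4097\right) = 4027 \cdot 1702 = 6853954$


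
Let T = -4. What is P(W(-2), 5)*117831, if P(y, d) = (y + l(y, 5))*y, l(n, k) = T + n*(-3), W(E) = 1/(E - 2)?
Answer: 824817/8 ≈ 1.0310e+5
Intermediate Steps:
W(E) = 1/(-2 + E)
l(n, k) = -4 - 3*n (l(n, k) = -4 + n*(-3) = -4 - 3*n)
P(y, d) = y*(-4 - 2*y) (P(y, d) = (y + (-4 - 3*y))*y = (-4 - 2*y)*y = y*(-4 - 2*y))
P(W(-2), 5)*117831 = -2*(2 + 1/(-2 - 2))/(-2 - 2)*117831 = -2*(2 + 1/(-4))/(-4)*117831 = -2*(-¼)*(2 - ¼)*117831 = -2*(-¼)*7/4*117831 = (7/8)*117831 = 824817/8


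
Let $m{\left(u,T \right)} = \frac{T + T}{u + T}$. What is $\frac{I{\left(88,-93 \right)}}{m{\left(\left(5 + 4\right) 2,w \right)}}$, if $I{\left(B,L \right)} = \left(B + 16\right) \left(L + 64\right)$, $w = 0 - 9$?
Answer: $1508$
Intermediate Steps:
$w = -9$ ($w = 0 - 9 = -9$)
$I{\left(B,L \right)} = \left(16 + B\right) \left(64 + L\right)$
$m{\left(u,T \right)} = \frac{2 T}{T + u}$
$\frac{I{\left(88,-93 \right)}}{m{\left(\left(5 + 4\right) 2,w \right)}} = \frac{1024 + 16 \left(-93\right) + 64 \cdot 88 + 88 \left(-93\right)}{2 \left(-9\right) \frac{1}{-9 + \left(5 + 4\right) 2}} = \frac{1024 - 1488 + 5632 - 8184}{2 \left(-9\right) \frac{1}{-9 + 9 \cdot 2}} = - \frac{3016}{2 \left(-9\right) \frac{1}{-9 + 18}} = - \frac{3016}{2 \left(-9\right) \frac{1}{9}} = - \frac{3016}{-2} = \left(-3016\right) \left(- \frac{1}{2}\right) = 1508$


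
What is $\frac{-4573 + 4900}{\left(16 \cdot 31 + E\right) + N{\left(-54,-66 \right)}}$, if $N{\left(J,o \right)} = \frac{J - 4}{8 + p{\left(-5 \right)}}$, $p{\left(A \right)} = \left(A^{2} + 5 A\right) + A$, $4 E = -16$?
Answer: $\frac{981}{1418} \approx 0.69182$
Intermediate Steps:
$E = -4$ ($E = \frac{1}{4} \left(-16\right) = -4$)
$p{\left(A \right)} = A^{2} + 6 A$
$N{\left(J,o \right)} = - \frac{4}{3} + \frac{J}{3}$ ($N{\left(J,o \right)} = \frac{J - 4}{8 - 5 \left(6 - 5\right)} = \frac{-4 + J}{8 - 5} = \frac{-4 + J}{3} = \left(-4 + J\right) \frac{1}{3} = - \frac{4}{3} + \frac{J}{3}$)
$\frac{-4573 + 4900}{\left(16 \cdot 31 + E\right) + N{\left(-54,-66 \right)}} = \frac{-4573 + 4900}{\left(16 \cdot 31 - 4\right) + \left(- \frac{4}{3} + \frac{1}{3} \left(-54\right)\right)} = \frac{327}{\left(496 - 4\right) - \frac{58}{3}} = \frac{327}{492 - \frac{58}{3}} = \frac{327}{\frac{1418}{3}} = 327 \cdot \frac{3}{1418} = \frac{981}{1418}$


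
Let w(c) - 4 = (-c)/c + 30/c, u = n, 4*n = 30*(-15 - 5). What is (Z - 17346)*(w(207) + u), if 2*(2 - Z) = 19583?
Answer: 549928043/138 ≈ 3.9850e+6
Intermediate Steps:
Z = -19579/2 (Z = 2 - ½*19583 = 2 - 19583/2 = -19579/2 ≈ -9789.5)
n = -150 (n = (30*(-15 - 5))/4 = (30*(-20))/4 = (¼)*(-600) = -150)
u = -150
w(c) = 3 + 30/c (w(c) = 4 + ((-c)/c + 30/c) = 4 + (-1 + 30/c) = 3 + 30/c)
(Z - 17346)*(w(207) + u) = (-19579/2 - 17346)*((3 + 30/207) - 150) = -54271*((3 + 30*(1/207)) - 150)/2 = -54271*((3 + 10/69) - 150)/2 = -54271*(217/69 - 150)/2 = -54271/2*(-10133/69) = 549928043/138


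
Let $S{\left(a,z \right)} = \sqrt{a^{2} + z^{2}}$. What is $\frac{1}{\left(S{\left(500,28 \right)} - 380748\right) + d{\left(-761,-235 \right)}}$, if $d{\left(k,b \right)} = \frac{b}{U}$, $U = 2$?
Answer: $- \frac{1523462}{580233113225} - \frac{16 \sqrt{15674}}{580233113225} \approx -2.6291 \cdot 10^{-6}$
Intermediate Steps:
$d{\left(k,b \right)} = \frac{b}{2}$
$\frac{1}{\left(S{\left(500,28 \right)} - 380748\right) + d{\left(-761,-235 \right)}} = \frac{1}{\left(\sqrt{500^{2} + 28^{2}} - 380748\right) + \frac{1}{2} \left(-235\right)} = \frac{1}{\left(\sqrt{250000 + 784} - 380748\right) - \frac{235}{2}} = \frac{1}{\left(\sqrt{250784} - 380748\right) - \frac{235}{2}} = \frac{1}{\left(4 \sqrt{15674} - 380748\right) - \frac{235}{2}} = \frac{1}{\left(-380748 + 4 \sqrt{15674}\right) - \frac{235}{2}} = \frac{1}{- \frac{761731}{2} + 4 \sqrt{15674}}$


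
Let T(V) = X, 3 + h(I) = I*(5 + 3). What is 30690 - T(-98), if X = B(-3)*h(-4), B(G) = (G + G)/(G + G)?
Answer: 30725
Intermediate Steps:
h(I) = -3 + 8*I (h(I) = -3 + I*(5 + 3) = -3 + I*8 = -3 + 8*I)
B(G) = 1 (B(G) = (2*G)/((2*G)) = (2*G)*(1/(2*G)) = 1)
X = -35 (X = 1*(-3 + 8*(-4)) = 1*(-3 - 32) = 1*(-35) = -35)
T(V) = -35
30690 - T(-98) = 30690 - 1*(-35) = 30690 + 35 = 30725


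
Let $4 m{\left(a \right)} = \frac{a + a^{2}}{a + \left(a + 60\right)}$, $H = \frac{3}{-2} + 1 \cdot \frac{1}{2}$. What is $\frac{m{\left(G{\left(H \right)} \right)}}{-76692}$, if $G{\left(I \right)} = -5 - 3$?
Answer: $- \frac{1}{241032} \approx -4.1488 \cdot 10^{-6}$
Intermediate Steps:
$H = -1$ ($H = 3 \left(- \frac{1}{2}\right) + 1 \cdot \frac{1}{2} = - \frac{3}{2} + \frac{1}{2} = -1$)
$G{\left(I \right)} = -8$
$m{\left(a \right)} = \frac{a + a^{2}}{4 \left(60 + 2 a\right)}$ ($m{\left(a \right)} = \frac{\left(a + a^{2}\right) \frac{1}{a + \left(a + 60\right)}}{4} = \frac{\left(a + a^{2}\right) \frac{1}{a + \left(60 + a\right)}}{4} = \frac{\left(a + a^{2}\right) \frac{1}{60 + 2 a}}{4} = \frac{\frac{1}{60 + 2 a} \left(a + a^{2}\right)}{4} = \frac{a + a^{2}}{4 \left(60 + 2 a\right)}$)
$\frac{m{\left(G{\left(H \right)} \right)}}{-76692} = \frac{\frac{1}{8} \left(-8\right) \frac{1}{30 - 8} \left(1 - 8\right)}{-76692} = \frac{1}{8} \left(-8\right) \frac{1}{22} \left(-7\right) \left(- \frac{1}{76692}\right) = \frac{7}{22} \left(- \frac{1}{76692}\right) = - \frac{1}{241032}$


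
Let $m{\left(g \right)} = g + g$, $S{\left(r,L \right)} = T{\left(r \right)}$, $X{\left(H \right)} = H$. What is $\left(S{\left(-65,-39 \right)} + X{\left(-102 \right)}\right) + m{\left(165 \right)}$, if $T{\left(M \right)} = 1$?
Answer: $229$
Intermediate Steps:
$S{\left(r,L \right)} = 1$
$m{\left(g \right)} = 2 g$
$\left(S{\left(-65,-39 \right)} + X{\left(-102 \right)}\right) + m{\left(165 \right)} = \left(1 - 102\right) + 2 \cdot 165 = -101 + 330 = 229$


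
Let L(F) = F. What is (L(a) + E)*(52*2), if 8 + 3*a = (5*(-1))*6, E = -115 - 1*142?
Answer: -84136/3 ≈ -28045.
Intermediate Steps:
E = -257 (E = -115 - 142 = -257)
a = -38/3 (a = -8/3 + ((5*(-1))*6)/3 = -8/3 + (-5*6)/3 = -8/3 + (⅓)*(-30) = -8/3 - 10 = -38/3 ≈ -12.667)
(L(a) + E)*(52*2) = (-38/3 - 257)*(52*2) = -809/3*104 = -84136/3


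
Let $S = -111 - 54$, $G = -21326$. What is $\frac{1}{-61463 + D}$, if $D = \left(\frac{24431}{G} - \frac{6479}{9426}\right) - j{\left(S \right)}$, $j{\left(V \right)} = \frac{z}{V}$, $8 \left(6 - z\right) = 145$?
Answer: $- \frac{22112076360}{1359116704570861} \approx -1.6269 \cdot 10^{-5}$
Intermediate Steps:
$z = - \frac{97}{8}$ ($z = 6 - \frac{145}{8} = - \frac{97}{8} \approx -12.125$)
$S = -165$
$j{\left(V \right)} = - \frac{97}{8 V}$
$D = - \frac{42155256181}{22112076360}$ ($D = \left(\frac{24431}{-21326} - \frac{6479}{9426}\right) - - \frac{97}{8 \left(-165\right)} = \left(24431 \left(- \frac{1}{21326}\right) - \frac{6479}{9426}\right) - \left(- \frac{97}{8}\right) \left(- \frac{1}{165}\right) = \left(- \frac{24431}{21326} - \frac{6479}{9426}\right) - \frac{97}{1320} = - \frac{92114440}{50254719} - \frac{97}{1320} = - \frac{42155256181}{22112076360} \approx -1.9064$)
$\frac{1}{-61463 + D} = \frac{1}{-61463 - \frac{42155256181}{22112076360}} = \frac{1}{- \frac{1359116704570861}{22112076360}} = - \frac{22112076360}{1359116704570861}$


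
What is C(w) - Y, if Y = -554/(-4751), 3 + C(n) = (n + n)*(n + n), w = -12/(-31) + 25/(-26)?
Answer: -1386322944/771605159 ≈ -1.7967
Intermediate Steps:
w = -463/806 (w = -12*(-1/31) + 25*(-1/26) = 12/31 - 25/26 = -463/806 ≈ -0.57444)
C(n) = -3 + 4*n² (C(n) = -3 + (n + n)*(n + n) = -3 + (2*n)*(2*n) = -3 + 4*n²)
Y = 554/4751 (Y = -554*(-1/4751) = 554/4751 ≈ 0.11661)
C(w) - Y = (-3 + 4*(-463/806)²) - 1*554/4751 = (-3 + 4*(214369/649636)) - 554/4751 = (-3 + 214369/162409) - 554/4751 = -272858/162409 - 554/4751 = -1386322944/771605159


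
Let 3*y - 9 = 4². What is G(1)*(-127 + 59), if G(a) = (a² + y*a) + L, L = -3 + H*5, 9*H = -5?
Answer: -2176/9 ≈ -241.78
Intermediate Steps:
H = -5/9 (H = (⅑)*(-5) = -5/9 ≈ -0.55556)
y = 25/3 (y = 3 + (⅓)*4² = 3 + (⅓)*16 = 3 + 16/3 = 25/3 ≈ 8.3333)
L = -52/9 (L = -3 - 5/9*5 = -3 - 25/9 = -52/9 ≈ -5.7778)
G(a) = -52/9 + a² + 25*a/3 (G(a) = (a² + 25*a/3) - 52/9 = -52/9 + a² + 25*a/3)
G(1)*(-127 + 59) = (-52/9 + 1² + (25/3)*1)*(-127 + 59) = (-52/9 + 1 + 25/3)*(-68) = (32/9)*(-68) = -2176/9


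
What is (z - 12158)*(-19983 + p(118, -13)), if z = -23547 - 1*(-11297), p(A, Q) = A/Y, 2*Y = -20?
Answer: 2440165392/5 ≈ 4.8803e+8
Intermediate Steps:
Y = -10 (Y = (½)*(-20) = -10)
p(A, Q) = -A/10 (p(A, Q) = A/(-10) = A*(-⅒) = -A/10)
z = -12250 (z = -23547 + 11297 = -12250)
(z - 12158)*(-19983 + p(118, -13)) = (-12250 - 12158)*(-19983 - ⅒*118) = -24408*(-19983 - 59/5) = -24408*(-99974/5) = 2440165392/5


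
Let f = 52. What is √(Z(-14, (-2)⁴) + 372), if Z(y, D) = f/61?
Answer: 2*√346846/61 ≈ 19.309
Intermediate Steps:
Z(y, D) = 52/61
√(Z(-14, (-2)⁴) + 372) = √(52/61 + 372) = √(22744/61) = 2*√346846/61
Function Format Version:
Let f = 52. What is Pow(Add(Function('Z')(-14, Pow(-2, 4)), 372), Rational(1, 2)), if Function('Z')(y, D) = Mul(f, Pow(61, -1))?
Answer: Mul(Rational(2, 61), Pow(346846, Rational(1, 2))) ≈ 19.309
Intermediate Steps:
Function('Z')(y, D) = Rational(52, 61) (Function('Z')(y, D) = Mul(52, Pow(61, -1)) = Mul(52, Rational(1, 61)) = Rational(52, 61))
Pow(Add(Function('Z')(-14, Pow(-2, 4)), 372), Rational(1, 2)) = Pow(Add(Rational(52, 61), 372), Rational(1, 2)) = Pow(Rational(22744, 61), Rational(1, 2)) = Mul(Rational(2, 61), Pow(346846, Rational(1, 2)))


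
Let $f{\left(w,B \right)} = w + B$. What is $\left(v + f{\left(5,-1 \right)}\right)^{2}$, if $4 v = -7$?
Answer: $\frac{81}{16} \approx 5.0625$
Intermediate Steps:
$f{\left(w,B \right)} = B + w$
$v = - \frac{7}{4}$ ($v = \frac{1}{4} \left(-7\right) = - \frac{7}{4} \approx -1.75$)
$\left(v + f{\left(5,-1 \right)}\right)^{2} = \left(- \frac{7}{4} + \left(-1 + 5\right)\right)^{2} = \left(- \frac{7}{4} + 4\right)^{2} = \left(\frac{9}{4}\right)^{2} = \frac{81}{16}$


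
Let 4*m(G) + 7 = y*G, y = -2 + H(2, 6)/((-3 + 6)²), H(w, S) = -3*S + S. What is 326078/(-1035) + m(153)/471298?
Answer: -614720172071/1951173720 ≈ -315.05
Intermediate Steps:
H(w, S) = -2*S
y = -10/3 (y = -2 + (-2*6)/((-3 + 6)²) = -2 - 12/(3²) = -2 - 12/9 = -2 - 12*⅑ = -2 - 4/3 = -10/3 ≈ -3.3333)
m(G) = -7/4 - 5*G/6 (m(G) = -7/4 + (-10*G/3)/4 = -7/4 - 5*G/6)
326078/(-1035) + m(153)/471298 = 326078/(-1035) + (-7/4 - ⅚*153)/471298 = 326078*(-1/1035) + (-7/4 - 255/2)*(1/471298) = -326078/1035 - 517/4*1/471298 = -326078/1035 - 517/1885192 = -614720172071/1951173720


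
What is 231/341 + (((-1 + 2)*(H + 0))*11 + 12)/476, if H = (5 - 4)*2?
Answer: 325/434 ≈ 0.74885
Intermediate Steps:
H = 2 (H = 1*2 = 2)
231/341 + (((-1 + 2)*(H + 0))*11 + 12)/476 = 231/341 + (((-1 + 2)*(2 + 0))*11 + 12)/476 = 231*(1/341) + ((1*2)*11 + 12)*(1/476) = 21/31 + (2*11 + 12)*(1/476) = 21/31 + (22 + 12)*(1/476) = 21/31 + 34*(1/476) = 21/31 + 1/14 = 325/434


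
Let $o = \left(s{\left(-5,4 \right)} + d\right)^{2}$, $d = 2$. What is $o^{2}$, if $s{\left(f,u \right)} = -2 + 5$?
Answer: $625$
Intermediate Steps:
$s{\left(f,u \right)} = 3$
$o = 25$ ($o = \left(3 + 2\right)^{2} = 5^{2} = 25$)
$o^{2} = 25^{2} = 625$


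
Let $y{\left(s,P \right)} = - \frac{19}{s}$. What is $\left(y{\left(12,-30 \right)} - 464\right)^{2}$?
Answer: $\frac{31214569}{144} \approx 2.1677 \cdot 10^{5}$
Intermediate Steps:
$\left(y{\left(12,-30 \right)} - 464\right)^{2} = \left(- \frac{19}{12} - 464\right)^{2} = \left(- \frac{5587}{12}\right)^{2} = \frac{31214569}{144}$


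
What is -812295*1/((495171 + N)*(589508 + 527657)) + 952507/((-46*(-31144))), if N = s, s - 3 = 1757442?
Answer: 19975203145292195/30043841487622928 ≈ 0.66487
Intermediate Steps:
s = 1757445 (s = 3 + 1757442 = 1757445)
N = 1757445
-812295*1/((495171 + N)*(589508 + 527657)) + 952507/((-46*(-31144))) = -812295*1/((495171 + 1757445)*(589508 + 527657)) + 952507/((-46*(-31144))) = -812295/(1117165*2252616) + 952507/1432624 = -812295/2516543753640 + 952507*(1/1432624) = -812295*1/2516543753640 + 952507/1432624 = -54153/167769583576 + 952507/1432624 = 19975203145292195/30043841487622928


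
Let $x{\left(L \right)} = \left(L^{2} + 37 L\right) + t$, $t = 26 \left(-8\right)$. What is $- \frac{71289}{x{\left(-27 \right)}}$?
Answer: $\frac{71289}{478} \approx 149.14$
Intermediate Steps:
$t = -208$
$x{\left(L \right)} = -208 + L^{2} + 37 L$ ($x{\left(L \right)} = \left(L^{2} + 37 L\right) - 208 = -208 + L^{2} + 37 L$)
$- \frac{71289}{x{\left(-27 \right)}} = - \frac{71289}{-208 + \left(-27\right)^{2} + 37 \left(-27\right)} = - \frac{71289}{-208 + 729 - 999} = - \frac{71289}{-478} = \left(-71289\right) \left(- \frac{1}{478}\right) = \frac{71289}{478}$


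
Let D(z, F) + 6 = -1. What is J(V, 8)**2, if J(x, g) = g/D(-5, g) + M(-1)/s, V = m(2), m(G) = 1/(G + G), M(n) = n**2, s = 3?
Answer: 289/441 ≈ 0.65533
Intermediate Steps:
D(z, F) = -7 (D(z, F) = -6 - 1 = -7)
m(G) = 1/(2*G)
V = 1/4 (V = (1/2)/2 = (1/2)*(1/2) = 1/4 ≈ 0.25000)
J(x, g) = 1/3 - g/7 (J(x, g) = g/(-7) + (-1)**2/3 = g*(-1/7) + 1*(1/3) = -g/7 + 1/3 = 1/3 - g/7)
J(V, 8)**2 = (1/3 - 1/7*8)**2 = (1/3 - 8/7)**2 = (-17/21)**2 = 289/441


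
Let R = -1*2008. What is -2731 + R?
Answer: -4739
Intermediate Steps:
R = -2008
-2731 + R = -2731 - 2008 = -4739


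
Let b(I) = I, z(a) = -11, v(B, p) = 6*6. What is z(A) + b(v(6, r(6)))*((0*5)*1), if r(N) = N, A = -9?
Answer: -11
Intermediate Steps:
v(B, p) = 36
z(A) + b(v(6, r(6)))*((0*5)*1) = -11 + 36*((0*5)*1) = -11 + 36*(0*1) = -11 + 36*0 = -11 + 0 = -11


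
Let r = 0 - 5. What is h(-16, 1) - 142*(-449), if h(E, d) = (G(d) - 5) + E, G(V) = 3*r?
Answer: 63722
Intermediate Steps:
r = -5
G(V) = -15 (G(V) = 3*(-5) = -15)
h(E, d) = -20 + E (h(E, d) = (-15 - 5) + E = -20 + E)
h(-16, 1) - 142*(-449) = (-20 - 16) - 142*(-449) = -36 + 63758 = 63722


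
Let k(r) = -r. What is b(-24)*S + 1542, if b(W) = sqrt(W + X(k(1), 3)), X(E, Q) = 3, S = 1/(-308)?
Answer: 1542 - I*sqrt(21)/308 ≈ 1542.0 - 0.014878*I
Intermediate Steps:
S = -1/308 ≈ -0.0032468
b(W) = sqrt(3 + W) (b(W) = sqrt(W + 3) = sqrt(3 + W))
b(-24)*S + 1542 = sqrt(3 - 24)*(-1/308) + 1542 = sqrt(-21)*(-1/308) + 1542 = (I*sqrt(21))*(-1/308) + 1542 = -I*sqrt(21)/308 + 1542 = 1542 - I*sqrt(21)/308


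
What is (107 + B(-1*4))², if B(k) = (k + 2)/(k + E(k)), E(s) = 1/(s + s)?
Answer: 12581209/1089 ≈ 11553.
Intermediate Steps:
E(s) = 1/(2*s)
B(k) = (2 + k)/(k + 1/(2*k)) (B(k) = (k + 2)/(k + 1/(2*k)) = (2 + k)/(k + 1/(2*k)))
(107 + B(-1*4))² = (107 + 2*(-1*4)*(2 - 1*4)/(1 + 2*(-1*4)²))² = (107 + 2*(-4)*(2 - 4)/(1 + 2*(-4)²))² = (107 + 2*(-4)*(-2)/(1 + 2*16))² = (107 + 2*(-4)*(-2)/(1 + 32))² = (107 + 2*(-4)*(-2)/33)² = (107 + 2*(-4)*(1/33)*(-2))² = (107 + 16/33)² = (3547/33)² = 12581209/1089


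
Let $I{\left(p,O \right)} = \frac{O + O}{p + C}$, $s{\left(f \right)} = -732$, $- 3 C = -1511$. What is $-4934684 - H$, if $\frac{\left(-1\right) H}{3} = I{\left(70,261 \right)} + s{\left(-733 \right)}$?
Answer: $- \frac{8496365782}{1721} \approx -4.9369 \cdot 10^{6}$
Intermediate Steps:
$C = \frac{1511}{3}$ ($C = \left(- \frac{1}{3}\right) \left(-1511\right) = \frac{1511}{3} \approx 503.67$)
$I{\left(p,O \right)} = \frac{2 O}{\frac{1511}{3} + p}$ ($I{\left(p,O \right)} = \frac{O + O}{p + \frac{1511}{3}} = \frac{2 O}{\frac{1511}{3} + p}$)
$H = \frac{3774618}{1721}$ ($H = - 3 \left(6 \cdot 261 \frac{1}{1511 + 3 \cdot 70} - 732\right) = - 3 \left(6 \cdot 261 \frac{1}{1511 + 210} - 732\right) = - 3 \left(6 \cdot 261 \cdot \frac{1}{1721} - 732\right) = - 3 \left(\frac{1566}{1721} - 732\right) = \left(-3\right) \left(- \frac{1258206}{1721}\right) = \frac{3774618}{1721} \approx 2193.3$)
$-4934684 - H = -4934684 - \frac{3774618}{1721} = - \frac{8496365782}{1721}$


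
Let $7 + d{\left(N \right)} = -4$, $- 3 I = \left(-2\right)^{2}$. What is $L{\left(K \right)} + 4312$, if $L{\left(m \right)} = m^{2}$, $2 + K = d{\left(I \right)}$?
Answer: $4481$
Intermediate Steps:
$I = - \frac{4}{3}$ ($I = - \frac{\left(-2\right)^{2}}{3} = \left(- \frac{1}{3}\right) 4 = - \frac{4}{3} \approx -1.3333$)
$d{\left(N \right)} = -11$ ($d{\left(N \right)} = -7 - 4 = -11$)
$K = -13$ ($K = -2 - 11 = -13$)
$L{\left(K \right)} + 4312 = \left(-13\right)^{2} + 4312 = 169 + 4312 = 4481$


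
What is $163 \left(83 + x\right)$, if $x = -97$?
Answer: $-2282$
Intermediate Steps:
$163 \left(83 + x\right) = 163 \left(83 - 97\right) = 163 \left(-14\right) = -2282$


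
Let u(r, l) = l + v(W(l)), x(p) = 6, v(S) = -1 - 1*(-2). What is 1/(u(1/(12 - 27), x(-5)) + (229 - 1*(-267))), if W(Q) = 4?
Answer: 1/503 ≈ 0.0019881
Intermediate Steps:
v(S) = 1 (v(S) = -1 + 2 = 1)
u(r, l) = 1 + l (u(r, l) = l + 1 = 1 + l)
1/(u(1/(12 - 27), x(-5)) + (229 - 1*(-267))) = 1/((1 + 6) + (229 - 1*(-267))) = 1/(7 + (229 + 267)) = 1/(7 + 496) = 1/503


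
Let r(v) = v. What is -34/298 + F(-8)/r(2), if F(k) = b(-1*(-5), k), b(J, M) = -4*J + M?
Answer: -2103/149 ≈ -14.114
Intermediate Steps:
b(J, M) = M - 4*J
F(k) = -20 + k (F(k) = k - (-4)*(-5) = k - 4*5 = k - 20 = -20 + k)
-34/298 + F(-8)/r(2) = -34/298 + (-20 - 8)/2 = -34*1/298 - 28*½ = -17/149 - 14 = -2103/149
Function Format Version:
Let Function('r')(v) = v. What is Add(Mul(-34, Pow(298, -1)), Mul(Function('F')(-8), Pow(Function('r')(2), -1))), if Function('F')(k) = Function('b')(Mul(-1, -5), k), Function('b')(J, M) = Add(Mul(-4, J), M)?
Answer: Rational(-2103, 149) ≈ -14.114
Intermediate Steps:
Function('b')(J, M) = Add(M, Mul(-4, J))
Function('F')(k) = Add(-20, k) (Function('F')(k) = Add(k, Mul(-4, Mul(-1, -5))) = Add(k, Mul(-4, 5)) = Add(k, -20) = Add(-20, k))
Add(Mul(-34, Pow(298, -1)), Mul(Function('F')(-8), Pow(Function('r')(2), -1))) = Add(Mul(-34, Pow(298, -1)), Mul(Add(-20, -8), Pow(2, -1))) = Add(Mul(-34, Rational(1, 298)), Mul(-28, Rational(1, 2))) = Add(Rational(-17, 149), -14) = Rational(-2103, 149)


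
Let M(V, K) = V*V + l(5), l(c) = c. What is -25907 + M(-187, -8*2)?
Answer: 9067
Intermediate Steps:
M(V, K) = 5 + V² (M(V, K) = V*V + 5 = V² + 5 = 5 + V²)
-25907 + M(-187, -8*2) = -25907 + (5 + (-187)²) = -25907 + (5 + 34969) = -25907 + 34974 = 9067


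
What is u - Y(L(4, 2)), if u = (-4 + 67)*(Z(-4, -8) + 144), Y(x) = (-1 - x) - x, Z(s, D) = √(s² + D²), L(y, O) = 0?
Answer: 9073 + 252*√5 ≈ 9636.5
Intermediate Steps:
Z(s, D) = √(D² + s²)
Y(x) = -1 - 2*x
u = 9072 + 252*√5 (u = (-4 + 67)*(√((-8)² + (-4)²) + 144) = 63*(√(64 + 16) + 144) = 63*(√80 + 144) = 63*(4*√5 + 144) = 63*(144 + 4*√5) = 9072 + 252*√5 ≈ 9635.5)
u - Y(L(4, 2)) = (9072 + 252*√5) - (-1 - 2*0) = (9072 + 252*√5) - (-1 + 0) = (9072 + 252*√5) - 1*(-1) = (9072 + 252*√5) + 1 = 9073 + 252*√5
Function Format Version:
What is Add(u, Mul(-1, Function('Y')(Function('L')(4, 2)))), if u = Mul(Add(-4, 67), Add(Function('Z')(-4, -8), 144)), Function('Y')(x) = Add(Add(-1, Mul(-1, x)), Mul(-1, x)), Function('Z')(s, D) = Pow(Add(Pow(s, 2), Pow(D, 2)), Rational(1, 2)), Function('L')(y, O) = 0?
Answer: Add(9073, Mul(252, Pow(5, Rational(1, 2)))) ≈ 9636.5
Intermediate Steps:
Function('Z')(s, D) = Pow(Add(Pow(D, 2), Pow(s, 2)), Rational(1, 2))
Function('Y')(x) = Add(-1, Mul(-2, x))
u = Add(9072, Mul(252, Pow(5, Rational(1, 2)))) (u = Mul(Add(-4, 67), Add(Pow(Add(Pow(-8, 2), Pow(-4, 2)), Rational(1, 2)), 144)) = Mul(63, Add(Pow(Add(64, 16), Rational(1, 2)), 144)) = Mul(63, Add(Pow(80, Rational(1, 2)), 144)) = Mul(63, Add(Mul(4, Pow(5, Rational(1, 2))), 144)) = Mul(63, Add(144, Mul(4, Pow(5, Rational(1, 2))))) = Add(9072, Mul(252, Pow(5, Rational(1, 2)))) ≈ 9635.5)
Add(u, Mul(-1, Function('Y')(Function('L')(4, 2)))) = Add(Add(9072, Mul(252, Pow(5, Rational(1, 2)))), Mul(-1, Add(-1, Mul(-2, 0)))) = Add(Add(9072, Mul(252, Pow(5, Rational(1, 2)))), Mul(-1, Add(-1, 0))) = Add(Add(9072, Mul(252, Pow(5, Rational(1, 2)))), Mul(-1, -1)) = Add(Add(9072, Mul(252, Pow(5, Rational(1, 2)))), 1) = Add(9073, Mul(252, Pow(5, Rational(1, 2))))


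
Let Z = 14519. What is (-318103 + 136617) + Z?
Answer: -166967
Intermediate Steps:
(-318103 + 136617) + Z = (-318103 + 136617) + 14519 = -181486 + 14519 = -166967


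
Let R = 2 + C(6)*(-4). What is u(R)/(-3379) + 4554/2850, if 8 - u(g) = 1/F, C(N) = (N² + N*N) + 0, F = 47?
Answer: 120360942/75436175 ≈ 1.5955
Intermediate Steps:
C(N) = 2*N² (C(N) = (N² + N²) + 0 = 2*N² + 0 = 2*N²)
R = -286 (R = 2 + (2*6²)*(-4) = 2 + (2*36)*(-4) = 2 + 72*(-4) = 2 - 288 = -286)
u(g) = 375/47 (u(g) = 8 - 1/47 = 375/47)
u(R)/(-3379) + 4554/2850 = (375/47)/(-3379) + 4554/2850 = (375/47)*(-1/3379) + 4554*(1/2850) = -375/158813 + 759/475 = 120360942/75436175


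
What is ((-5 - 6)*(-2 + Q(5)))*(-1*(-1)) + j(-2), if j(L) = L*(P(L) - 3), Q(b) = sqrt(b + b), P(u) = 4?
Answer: 20 - 11*sqrt(10) ≈ -14.785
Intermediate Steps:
Q(b) = sqrt(2)*sqrt(b) (Q(b) = sqrt(2*b) = sqrt(2)*sqrt(b))
j(L) = L (j(L) = L*(4 - 3) = L*1 = L)
((-5 - 6)*(-2 + Q(5)))*(-1*(-1)) + j(-2) = ((-5 - 6)*(-2 + sqrt(2)*sqrt(5)))*(-1*(-1)) - 2 = -11*(-2 + sqrt(10))*1 - 2 = (22 - 11*sqrt(10))*1 - 2 = (22 - 11*sqrt(10)) - 2 = 20 - 11*sqrt(10)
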